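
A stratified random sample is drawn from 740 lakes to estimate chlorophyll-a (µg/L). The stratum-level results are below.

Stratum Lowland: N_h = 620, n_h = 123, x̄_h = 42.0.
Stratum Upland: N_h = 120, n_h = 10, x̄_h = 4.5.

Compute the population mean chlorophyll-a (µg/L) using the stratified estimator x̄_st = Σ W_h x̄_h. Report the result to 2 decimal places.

N = Σ N_h = 740. Stratum weights W_h = N_h/N.
x̄_st = (620·42.0 + 120·4.5) / 740 = 35.9189

x̄_st ≈ 35.92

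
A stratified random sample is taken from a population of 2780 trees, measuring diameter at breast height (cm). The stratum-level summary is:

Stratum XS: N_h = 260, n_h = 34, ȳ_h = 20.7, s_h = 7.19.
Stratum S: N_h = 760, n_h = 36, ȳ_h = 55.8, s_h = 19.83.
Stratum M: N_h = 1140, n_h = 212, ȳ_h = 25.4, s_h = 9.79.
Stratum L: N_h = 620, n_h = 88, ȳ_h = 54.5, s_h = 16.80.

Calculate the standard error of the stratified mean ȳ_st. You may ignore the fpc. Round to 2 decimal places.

V̂(ȳ_st) = Σ W_h² s_h²/n_h, with W_h = N_h/N and N = 2780:
  stratum XS: (260/2780)²·7.19²/34 = 0.0132995
  stratum S: (760/2780)²·19.83²/36 = 0.816358
  stratum M: (1140/2780)²·9.79²/212 = 0.0760238
  stratum L: (620/2780)²·16.80²/88 = 0.159525
V̂(ȳ_st) = 1.06521
SE(ȳ_st) = √1.06521 = 1.03209

SE(ȳ_st) ≈ 1.03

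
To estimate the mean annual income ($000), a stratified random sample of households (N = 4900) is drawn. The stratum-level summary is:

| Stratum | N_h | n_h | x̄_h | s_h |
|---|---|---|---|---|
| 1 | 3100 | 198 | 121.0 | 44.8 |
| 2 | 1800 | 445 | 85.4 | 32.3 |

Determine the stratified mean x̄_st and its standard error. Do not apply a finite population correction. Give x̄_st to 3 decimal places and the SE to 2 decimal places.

x̄_st ≈ 107.922, SE ≈ 2.09

x̄_st = Σ W_h x̄_h = (3100·121.0 + 1800·85.4)/4900 = 107.92245
V̂(x̄_st) = Σ W_h² s_h²/n_h, with W_h = N_h/N and N = 4900:
  stratum 1: (3100/4900)²·44.8²/198 = 4.05716
  stratum 2: (1800/4900)²·32.3²/445 = 0.316372
V̂(x̄_st) = 4.37353
SE(x̄_st) = √4.37353 = 2.0913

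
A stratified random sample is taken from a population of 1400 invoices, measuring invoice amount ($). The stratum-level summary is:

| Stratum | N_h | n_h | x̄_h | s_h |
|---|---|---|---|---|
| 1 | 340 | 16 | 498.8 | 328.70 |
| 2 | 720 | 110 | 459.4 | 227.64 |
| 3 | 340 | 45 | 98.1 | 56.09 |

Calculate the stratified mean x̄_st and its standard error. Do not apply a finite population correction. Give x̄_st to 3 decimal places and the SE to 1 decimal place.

x̄_st ≈ 381.224, SE ≈ 23.0

x̄_st = Σ W_h x̄_h = (340·498.8 + 720·459.4 + 340·98.1)/1400 = 381.22429
V̂(x̄_st) = Σ W_h² s_h²/n_h, with W_h = N_h/N and N = 1400:
  stratum 1: (340/1400)²·328.70²/16 = 398.273
  stratum 2: (720/1400)²·227.64²/110 = 124.599
  stratum 3: (340/1400)²·56.09²/45 = 4.12344
V̂(x̄_st) = 526.995
SE(x̄_st) = √526.995 = 22.9564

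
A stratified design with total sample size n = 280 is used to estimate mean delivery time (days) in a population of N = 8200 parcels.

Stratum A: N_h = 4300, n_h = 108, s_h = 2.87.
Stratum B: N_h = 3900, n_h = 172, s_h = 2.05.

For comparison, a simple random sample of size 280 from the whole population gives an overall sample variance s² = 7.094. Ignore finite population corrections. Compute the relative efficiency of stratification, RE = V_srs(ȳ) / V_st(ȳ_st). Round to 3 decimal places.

RE ≈ 0.956

V̂(ȳ_st) = Σ W_h² s_h²/n_h, with W_h = N_h/N and N = 8200:
  stratum A: (4300/8200)²·2.87²/108 = 0.0209725
  stratum B: (3900/8200)²·2.05²/172 = 0.00552689
V_st = 0.0264993
V_srs = s²/n = 7.094/280 = 0.0253357
Relative efficiency = V_srs / V_st = 0.0253357/0.0264993 = 0.9561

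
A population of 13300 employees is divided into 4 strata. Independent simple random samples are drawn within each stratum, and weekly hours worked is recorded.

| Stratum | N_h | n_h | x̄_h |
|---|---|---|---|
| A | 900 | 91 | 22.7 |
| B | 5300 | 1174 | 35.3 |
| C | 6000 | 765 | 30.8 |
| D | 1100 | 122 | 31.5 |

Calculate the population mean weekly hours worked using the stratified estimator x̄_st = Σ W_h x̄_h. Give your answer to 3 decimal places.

x̄_st ≈ 32.103

N = Σ N_h = 13300. Stratum weights W_h = N_h/N.
x̄_st = (900·22.7 + 5300·35.3 + 6000·30.8 + 1100·31.5) / 13300 = 32.10301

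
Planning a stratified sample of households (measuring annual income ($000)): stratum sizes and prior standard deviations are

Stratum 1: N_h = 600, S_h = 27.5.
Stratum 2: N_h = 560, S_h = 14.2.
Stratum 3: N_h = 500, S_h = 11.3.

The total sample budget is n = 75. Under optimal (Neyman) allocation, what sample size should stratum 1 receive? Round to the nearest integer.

Neyman allocation: n_h = n · N_h S_h / Σ N_i S_i, with n = 75.
  stratum 1: N_h·S_h = 600·27.5 = 16500.00
  stratum 2: N_h·S_h = 560·14.2 = 7952.00
  stratum 3: N_h·S_h = 500·11.3 = 5650.00
Σ N_h S_h = 30102.00
n for stratum 1 = 75·16500.00/30102.00 = 41.110 → 41

41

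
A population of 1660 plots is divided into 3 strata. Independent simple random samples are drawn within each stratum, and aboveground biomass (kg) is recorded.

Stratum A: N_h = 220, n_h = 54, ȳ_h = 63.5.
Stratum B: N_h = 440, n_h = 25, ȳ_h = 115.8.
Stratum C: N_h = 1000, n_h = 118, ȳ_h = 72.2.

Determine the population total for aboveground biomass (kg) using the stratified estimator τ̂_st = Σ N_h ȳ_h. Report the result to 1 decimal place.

τ̂_st = Σ N_h ȳ_h = 220·63.5 + 440·115.8 + 1000·72.2 = 137122.0

τ̂_st ≈ 137122.0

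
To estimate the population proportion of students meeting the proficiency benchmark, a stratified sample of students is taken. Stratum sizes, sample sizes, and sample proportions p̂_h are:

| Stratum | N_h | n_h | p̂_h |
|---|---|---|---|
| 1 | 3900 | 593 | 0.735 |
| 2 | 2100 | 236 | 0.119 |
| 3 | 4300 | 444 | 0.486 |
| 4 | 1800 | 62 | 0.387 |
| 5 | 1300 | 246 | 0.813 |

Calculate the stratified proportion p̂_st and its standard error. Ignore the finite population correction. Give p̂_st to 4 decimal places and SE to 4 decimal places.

N = 13400; stratum weights W_h = N_h/N.
p̂_st = Σ W_h p̂_h = (3900·0.735 + 2100·0.119 + 4300·0.486 + 1800·0.387 + 1300·0.813)/13400 = 0.51938
V̂(p̂_st) = Σ W_h² p̂_h(1−p̂_h)/(n_h−1):
  stratum 1: (3900/13400)²·0.735·0.265/592 = 2.78696e-05
  stratum 2: (2100/13400)²·0.119·0.881/235 = 1.09568e-05
  stratum 3: (4300/13400)²·0.486·0.514/443 = 5.80661e-05
  stratum 4: (1800/13400)²·0.387·0.613/61 = 7.01741e-05
  stratum 5: (1300/13400)²·0.813·0.187/245 = 5.84041e-06
V̂(p̂_st) = 0.000172907; SE = √V̂ = 0.0131494

p̂_st ≈ 0.5194, SE ≈ 0.0131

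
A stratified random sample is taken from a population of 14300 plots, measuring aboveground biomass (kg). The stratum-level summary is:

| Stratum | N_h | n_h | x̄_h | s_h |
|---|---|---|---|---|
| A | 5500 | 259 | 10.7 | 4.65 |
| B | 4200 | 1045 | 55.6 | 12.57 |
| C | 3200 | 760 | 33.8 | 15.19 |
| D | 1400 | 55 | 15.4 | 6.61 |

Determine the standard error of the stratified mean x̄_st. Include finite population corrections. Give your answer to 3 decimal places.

V̂(x̄_st) = Σ W_h² (1 − n_h/N_h) s_h²/n_h, with W_h = N_h/N and N = 14300:
  stratum A: (5500/14300)²·(1 − 259/5500)·4.65²/259 = 0.0117682
  stratum B: (4200/14300)²·(1 − 1045/4200)·12.57²/1045 = 0.00979785
  stratum C: (3200/14300)²·(1 − 760/3200)·15.19²/760 = 0.0115923
  stratum D: (1400/14300)²·(1 − 55/1400)·6.61²/55 = 0.00731507
V̂(x̄_st) = 0.0404734
SE(x̄_st) = √0.0404734 = 0.20118

SE(x̄_st) ≈ 0.201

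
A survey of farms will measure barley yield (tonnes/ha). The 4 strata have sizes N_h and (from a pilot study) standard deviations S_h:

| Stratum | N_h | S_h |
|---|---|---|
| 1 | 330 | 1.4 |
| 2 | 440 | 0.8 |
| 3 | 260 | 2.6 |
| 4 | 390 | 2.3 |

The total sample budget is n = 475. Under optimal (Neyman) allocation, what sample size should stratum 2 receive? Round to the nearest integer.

70

Neyman allocation: n_h = n · N_h S_h / Σ N_i S_i, with n = 475.
  stratum 1: N_h·S_h = 330·1.4 = 462.00
  stratum 2: N_h·S_h = 440·0.8 = 352.00
  stratum 3: N_h·S_h = 260·2.6 = 676.00
  stratum 4: N_h·S_h = 390·2.3 = 897.00
Σ N_h S_h = 2387.00
n for stratum 2 = 475·352.00/2387.00 = 70.046 → 70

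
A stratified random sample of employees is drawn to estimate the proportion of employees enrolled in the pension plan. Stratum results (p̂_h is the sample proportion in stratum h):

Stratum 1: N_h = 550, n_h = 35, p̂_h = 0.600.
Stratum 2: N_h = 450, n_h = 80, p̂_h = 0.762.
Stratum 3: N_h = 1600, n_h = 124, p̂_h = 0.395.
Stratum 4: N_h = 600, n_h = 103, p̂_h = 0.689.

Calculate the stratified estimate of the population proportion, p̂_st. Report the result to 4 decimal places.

N = 3200; stratum weights W_h = N_h/N.
p̂_st = Σ W_h p̂_h = (550·0.600 + 450·0.762 + 1600·0.395 + 600·0.689)/3200 = 0.53697

p̂_st ≈ 0.5370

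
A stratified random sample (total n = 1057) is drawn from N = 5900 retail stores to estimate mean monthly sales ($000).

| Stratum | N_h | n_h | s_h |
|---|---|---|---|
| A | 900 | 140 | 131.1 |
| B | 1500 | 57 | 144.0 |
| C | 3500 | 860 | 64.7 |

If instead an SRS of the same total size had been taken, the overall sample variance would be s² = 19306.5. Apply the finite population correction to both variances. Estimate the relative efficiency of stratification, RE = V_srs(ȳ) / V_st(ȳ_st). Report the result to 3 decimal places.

V̂(ȳ_st) = Σ W_h² (1 − n_h/N_h) s_h²/n_h, with W_h = N_h/N and N = 5900:
  stratum A: (900/5900)²·(1 − 140/900)·131.1²/140 = 2.41229
  stratum B: (1500/5900)²·(1 − 57/1500)·144.0²/57 = 22.6206
  stratum C: (3500/5900)²·(1 − 860/3500)·64.7²/860 = 1.29205
V_st = 26.3249
V_srs = (1 − 1057/5900)·19306.5/1057 = 14.9931
Relative efficiency = V_srs / V_st = 14.9931/26.3249 = 0.5695

RE ≈ 0.570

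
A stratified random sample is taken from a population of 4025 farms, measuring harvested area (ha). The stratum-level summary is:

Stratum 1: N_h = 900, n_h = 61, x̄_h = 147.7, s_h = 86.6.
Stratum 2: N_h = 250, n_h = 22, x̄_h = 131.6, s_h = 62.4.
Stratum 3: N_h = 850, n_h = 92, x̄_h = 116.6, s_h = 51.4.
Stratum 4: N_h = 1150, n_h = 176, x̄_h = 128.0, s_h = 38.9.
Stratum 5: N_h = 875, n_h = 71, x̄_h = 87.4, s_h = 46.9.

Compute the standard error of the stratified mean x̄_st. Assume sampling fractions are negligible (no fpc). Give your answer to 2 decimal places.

V̂(x̄_st) = Σ W_h² s_h²/n_h, with W_h = N_h/N and N = 4025:
  stratum 1: (900/4025)²·86.6²/61 = 6.14694
  stratum 2: (250/4025)²·62.4²/22 = 0.682802
  stratum 3: (850/4025)²·51.4²/92 = 1.28069
  stratum 4: (1150/4025)²·38.9²/176 = 0.70186
  stratum 5: (875/4025)²·46.9²/71 = 1.4641
V̂(x̄_st) = 10.2764
SE(x̄_st) = √10.2764 = 3.20568

SE(x̄_st) ≈ 3.21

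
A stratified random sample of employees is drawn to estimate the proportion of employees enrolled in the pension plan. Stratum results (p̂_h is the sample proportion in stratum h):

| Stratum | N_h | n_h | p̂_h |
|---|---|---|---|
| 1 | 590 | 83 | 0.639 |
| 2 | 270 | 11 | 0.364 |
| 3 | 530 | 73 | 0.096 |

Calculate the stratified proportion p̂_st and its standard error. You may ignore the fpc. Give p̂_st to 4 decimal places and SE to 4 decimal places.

p̂_st ≈ 0.3785, SE ≈ 0.0394

N = 1390; stratum weights W_h = N_h/N.
p̂_st = Σ W_h p̂_h = (590·0.639 + 270·0.364 + 530·0.096)/1390 = 0.37854
V̂(p̂_st) = Σ W_h² p̂_h(1−p̂_h)/(n_h−1):
  stratum 1: (590/1390)²·0.639·0.361/82 = 0.000506837
  stratum 2: (270/1390)²·0.364·0.636/10 = 0.000873487
  stratum 3: (530/1390)²·0.096·0.904/72 = 0.000175238
V̂(p̂_st) = 0.00155556; SE = √V̂ = 0.0394406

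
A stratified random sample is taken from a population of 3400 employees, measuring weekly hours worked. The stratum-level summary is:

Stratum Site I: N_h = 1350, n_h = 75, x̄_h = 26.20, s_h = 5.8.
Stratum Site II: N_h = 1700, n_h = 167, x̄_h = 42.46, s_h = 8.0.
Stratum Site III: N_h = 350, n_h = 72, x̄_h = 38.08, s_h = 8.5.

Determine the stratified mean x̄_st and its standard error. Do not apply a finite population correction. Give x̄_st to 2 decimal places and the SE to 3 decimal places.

x̄_st ≈ 35.55, SE ≈ 0.421

x̄_st = Σ W_h x̄_h = (1350·26.20 + 1700·42.46 + 350·38.08)/3400 = 35.55294
V̂(x̄_st) = Σ W_h² s_h²/n_h, with W_h = N_h/N and N = 3400:
  stratum Site I: (1350/3400)²·5.8²/75 = 0.0707138
  stratum Site II: (1700/3400)²·8.0²/167 = 0.0958084
  stratum Site III: (350/3400)²·8.5²/72 = 0.0106337
V̂(x̄_st) = 0.177156
SE(x̄_st) = √0.177156 = 0.420899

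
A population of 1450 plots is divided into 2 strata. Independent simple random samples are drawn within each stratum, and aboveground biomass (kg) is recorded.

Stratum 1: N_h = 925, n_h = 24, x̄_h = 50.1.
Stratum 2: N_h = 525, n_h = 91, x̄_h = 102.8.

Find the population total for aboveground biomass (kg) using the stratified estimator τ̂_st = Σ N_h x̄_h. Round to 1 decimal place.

τ̂_st ≈ 100312.5

τ̂_st = Σ N_h x̄_h = 925·50.1 + 525·102.8 = 100312.5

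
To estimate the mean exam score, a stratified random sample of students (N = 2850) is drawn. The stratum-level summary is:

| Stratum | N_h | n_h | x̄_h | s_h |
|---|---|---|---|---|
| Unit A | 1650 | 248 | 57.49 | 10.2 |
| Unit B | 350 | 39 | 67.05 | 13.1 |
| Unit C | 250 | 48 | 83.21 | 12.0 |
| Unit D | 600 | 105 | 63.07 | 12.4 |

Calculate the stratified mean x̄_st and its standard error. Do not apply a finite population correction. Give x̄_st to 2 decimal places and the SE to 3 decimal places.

x̄_st = Σ W_h x̄_h = (1650·57.49 + 350·67.05 + 250·83.21 + 600·63.07)/2850 = 62.09491
V̂(x̄_st) = Σ W_h² s_h²/n_h, with W_h = N_h/N and N = 2850:
  stratum Unit A: (1650/2850)²·10.2²/248 = 0.140613
  stratum Unit B: (350/2850)²·13.1²/39 = 0.0663627
  stratum Unit C: (250/2850)²·12.0²/48 = 0.023084
  stratum Unit D: (600/2850)²·12.4²/105 = 0.0649033
V̂(x̄_st) = 0.294964
SE(x̄_st) = √0.294964 = 0.543105

x̄_st ≈ 62.09, SE ≈ 0.543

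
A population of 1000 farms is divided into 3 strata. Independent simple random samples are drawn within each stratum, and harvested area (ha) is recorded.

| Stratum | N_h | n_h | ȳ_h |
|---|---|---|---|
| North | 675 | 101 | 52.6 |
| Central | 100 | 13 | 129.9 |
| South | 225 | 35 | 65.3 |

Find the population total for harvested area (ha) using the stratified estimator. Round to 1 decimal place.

τ̂_st = Σ N_h ȳ_h = 675·52.6 + 100·129.9 + 225·65.3 = 63187.5

τ̂_st ≈ 63187.5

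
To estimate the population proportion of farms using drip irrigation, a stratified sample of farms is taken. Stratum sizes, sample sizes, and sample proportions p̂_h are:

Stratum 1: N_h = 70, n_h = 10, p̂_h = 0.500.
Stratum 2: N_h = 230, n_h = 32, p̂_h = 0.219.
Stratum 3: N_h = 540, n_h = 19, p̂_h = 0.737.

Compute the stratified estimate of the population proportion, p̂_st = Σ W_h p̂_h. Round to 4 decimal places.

N = 840; stratum weights W_h = N_h/N.
p̂_st = Σ W_h p̂_h = (70·0.500 + 230·0.219 + 540·0.737)/840 = 0.57542

p̂_st ≈ 0.5754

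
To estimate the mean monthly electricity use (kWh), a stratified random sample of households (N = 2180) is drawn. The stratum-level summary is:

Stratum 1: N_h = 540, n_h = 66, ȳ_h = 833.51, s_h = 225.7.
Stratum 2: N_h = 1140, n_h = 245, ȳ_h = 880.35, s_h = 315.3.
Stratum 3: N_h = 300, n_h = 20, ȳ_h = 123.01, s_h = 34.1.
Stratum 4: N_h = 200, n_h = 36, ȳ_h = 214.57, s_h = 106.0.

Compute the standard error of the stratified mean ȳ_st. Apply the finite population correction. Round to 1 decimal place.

SE(ȳ_st) ≈ 11.5

V̂(ȳ_st) = Σ W_h² (1 − n_h/N_h) s_h²/n_h, with W_h = N_h/N and N = 2180:
  stratum 1: (540/2180)²·(1 − 66/540)·225.7²/66 = 41.5698
  stratum 2: (1140/2180)²·(1 − 245/1140)·315.3²/245 = 87.1158
  stratum 3: (300/2180)²·(1 − 20/300)·34.1²/20 = 1.02765
  stratum 4: (200/2180)²·(1 − 36/200)·106.0²/36 = 2.15412
V̂(ȳ_st) = 131.867
SE(ȳ_st) = √131.867 = 11.4834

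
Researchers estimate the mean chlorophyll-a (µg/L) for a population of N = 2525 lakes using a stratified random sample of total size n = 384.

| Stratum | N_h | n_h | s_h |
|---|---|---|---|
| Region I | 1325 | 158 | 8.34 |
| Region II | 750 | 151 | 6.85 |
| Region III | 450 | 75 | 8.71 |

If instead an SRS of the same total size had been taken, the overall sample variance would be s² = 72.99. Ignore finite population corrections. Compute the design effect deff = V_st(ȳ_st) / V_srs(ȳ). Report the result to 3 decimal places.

V̂(ȳ_st) = Σ W_h² s_h²/n_h, with W_h = N_h/N and N = 2525:
  stratum Region I: (1325/2525)²·8.34²/158 = 0.121223
  stratum Region II: (750/2525)²·6.85²/151 = 0.027416
  stratum Region III: (450/2525)²·8.71²/75 = 0.0321275
V_st = 0.180766
V_srs = s²/n = 72.99/384 = 0.190078
deff = V_st / V_srs = 0.180766/0.190078 = 0.9510

deff ≈ 0.951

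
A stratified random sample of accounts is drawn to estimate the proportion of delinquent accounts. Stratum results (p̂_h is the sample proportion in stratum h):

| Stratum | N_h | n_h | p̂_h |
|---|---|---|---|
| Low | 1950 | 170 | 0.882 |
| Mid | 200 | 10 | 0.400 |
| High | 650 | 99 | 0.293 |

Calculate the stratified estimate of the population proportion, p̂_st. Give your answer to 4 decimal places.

N = 2800; stratum weights W_h = N_h/N.
p̂_st = Σ W_h p̂_h = (1950·0.882 + 200·0.400 + 650·0.293)/2800 = 0.71084

p̂_st ≈ 0.7108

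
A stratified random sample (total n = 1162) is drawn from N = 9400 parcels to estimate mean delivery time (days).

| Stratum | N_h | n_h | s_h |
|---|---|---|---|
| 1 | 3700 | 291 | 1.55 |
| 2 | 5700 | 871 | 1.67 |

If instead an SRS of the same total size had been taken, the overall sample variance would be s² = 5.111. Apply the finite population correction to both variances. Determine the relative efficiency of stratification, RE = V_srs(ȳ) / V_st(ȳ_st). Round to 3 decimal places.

RE ≈ 1.771

V̂(ȳ_st) = Σ W_h² (1 − n_h/N_h) s_h²/n_h, with W_h = N_h/N and N = 9400:
  stratum 1: (3700/9400)²·(1 − 291/3700)·1.55²/291 = 0.00117854
  stratum 2: (5700/9400)²·(1 − 871/5700)·1.67²/871 = 0.00099745
V_st = 0.00217599
V_srs = (1 − 1162/9400)·5.111/1162 = 0.00385473
Relative efficiency = V_srs / V_st = 0.00385473/0.00217599 = 1.7715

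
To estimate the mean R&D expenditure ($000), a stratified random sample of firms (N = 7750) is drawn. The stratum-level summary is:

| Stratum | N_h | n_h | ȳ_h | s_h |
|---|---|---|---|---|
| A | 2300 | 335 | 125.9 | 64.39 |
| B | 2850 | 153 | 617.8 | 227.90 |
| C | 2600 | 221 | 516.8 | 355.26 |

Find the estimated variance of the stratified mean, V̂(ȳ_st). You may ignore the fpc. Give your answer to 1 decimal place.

V̂(ȳ_st) = Σ W_h² s_h²/n_h, with W_h = N_h/N and N = 7750:
  stratum A: (2300/7750)²·64.39²/335 = 1.09004
  stratum B: (2850/7750)²·227.90²/153 = 45.9075
  stratum C: (2600/7750)²·355.26²/221 = 64.2752
V̂(ȳ_st) = 111.273

V̂(ȳ_st) ≈ 111.3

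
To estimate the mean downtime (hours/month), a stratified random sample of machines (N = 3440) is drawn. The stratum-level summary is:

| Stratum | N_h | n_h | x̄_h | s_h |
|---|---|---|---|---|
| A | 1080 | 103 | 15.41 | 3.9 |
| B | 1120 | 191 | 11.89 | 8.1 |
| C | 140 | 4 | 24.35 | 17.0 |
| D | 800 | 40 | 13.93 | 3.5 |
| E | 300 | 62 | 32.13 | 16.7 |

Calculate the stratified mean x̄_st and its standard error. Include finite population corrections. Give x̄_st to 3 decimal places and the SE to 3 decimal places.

x̄_st ≈ 15.742, SE ≈ 0.450

x̄_st = Σ W_h x̄_h = (1080·15.41 + 1120·11.89 + 140·24.35 + 800·13.93 + 300·32.13)/3440 = 15.74174
V̂(x̄_st) = Σ W_h² (1 − n_h/N_h) s_h²/n_h, with W_h = N_h/N and N = 3440:
  stratum A: (1080/3440)²·(1 − 103/1080)·3.9²/103 = 0.0131672
  stratum B: (1120/3440)²·(1 − 191/1120)·8.1²/191 = 0.0302032
  stratum C: (140/3440)²·(1 − 4/140)·17.0²/4 = 0.116249
  stratum D: (800/3440)²·(1 − 40/800)·3.5²/40 = 0.0157349
  stratum E: (300/3440)²·(1 − 62/300)·16.7²/62 = 0.0271408
V̂(x̄_st) = 0.202495
SE(x̄_st) = √0.202495 = 0.449994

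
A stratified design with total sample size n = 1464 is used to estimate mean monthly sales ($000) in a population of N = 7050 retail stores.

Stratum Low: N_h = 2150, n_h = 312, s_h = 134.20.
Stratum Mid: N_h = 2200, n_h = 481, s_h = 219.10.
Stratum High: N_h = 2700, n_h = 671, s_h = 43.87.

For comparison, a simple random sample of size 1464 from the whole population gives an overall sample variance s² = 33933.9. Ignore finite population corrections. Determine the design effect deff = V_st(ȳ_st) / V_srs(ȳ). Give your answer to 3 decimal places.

deff ≈ 0.669

V̂(ȳ_st) = Σ W_h² s_h²/n_h, with W_h = N_h/N and N = 7050:
  stratum Low: (2150/7050)²·134.20²/312 = 5.36845
  stratum Mid: (2200/7050)²·219.10²/481 = 9.71867
  stratum High: (2700/7050)²·43.87²/671 = 0.42069
V_st = 15.5078
V_srs = s²/n = 33933.9/1464 = 23.1789
deff = V_st / V_srs = 15.5078/23.1789 = 0.6690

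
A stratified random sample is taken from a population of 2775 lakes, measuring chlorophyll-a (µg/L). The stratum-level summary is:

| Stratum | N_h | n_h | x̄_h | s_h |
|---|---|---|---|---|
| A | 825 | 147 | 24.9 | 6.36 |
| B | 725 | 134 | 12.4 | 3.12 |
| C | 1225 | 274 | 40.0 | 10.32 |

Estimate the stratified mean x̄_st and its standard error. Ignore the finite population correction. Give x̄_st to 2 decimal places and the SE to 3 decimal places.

x̄_st = Σ W_h x̄_h = (825·24.9 + 725·12.4 + 1225·40.0)/2775 = 28.30000
V̂(x̄_st) = Σ W_h² s_h²/n_h, with W_h = N_h/N and N = 2775:
  stratum A: (825/2775)²·6.36²/147 = 0.0243209
  stratum B: (725/2775)²·3.12²/134 = 0.00495855
  stratum C: (1225/2775)²·10.32²/274 = 0.0757452
V̂(x̄_st) = 0.105025
SE(x̄_st) = √0.105025 = 0.324075

x̄_st ≈ 28.30, SE ≈ 0.324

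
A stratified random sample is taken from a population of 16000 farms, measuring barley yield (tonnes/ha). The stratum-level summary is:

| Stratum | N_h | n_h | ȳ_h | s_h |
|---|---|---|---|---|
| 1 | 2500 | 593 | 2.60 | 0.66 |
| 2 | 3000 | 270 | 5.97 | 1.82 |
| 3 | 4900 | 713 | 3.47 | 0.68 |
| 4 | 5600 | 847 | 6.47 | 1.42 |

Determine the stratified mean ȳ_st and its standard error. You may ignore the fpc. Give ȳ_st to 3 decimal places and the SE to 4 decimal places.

ȳ_st ≈ 4.853, SE ≈ 0.0283

ȳ_st = Σ W_h ȳ_h = (2500·2.60 + 3000·5.97 + 4900·3.47 + 5600·6.47)/16000 = 4.85281
V̂(ȳ_st) = Σ W_h² s_h²/n_h, with W_h = N_h/N and N = 16000:
  stratum 1: (2500/16000)²·0.66²/593 = 1.79338e-05
  stratum 2: (3000/16000)²·1.82²/270 = 0.000431302
  stratum 3: (4900/16000)²·0.68²/713 = 6.08248e-05
  stratum 4: (5600/16000)²·1.42²/847 = 0.000291628
V̂(ȳ_st) = 0.000801689
SE(ȳ_st) = √0.000801689 = 0.0283141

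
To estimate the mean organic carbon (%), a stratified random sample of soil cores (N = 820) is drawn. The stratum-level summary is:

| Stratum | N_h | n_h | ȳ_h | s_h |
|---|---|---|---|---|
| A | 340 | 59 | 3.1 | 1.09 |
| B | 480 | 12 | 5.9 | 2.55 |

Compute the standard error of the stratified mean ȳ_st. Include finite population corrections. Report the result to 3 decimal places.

V̂(ȳ_st) = Σ W_h² (1 − n_h/N_h) s_h²/n_h, with W_h = N_h/N and N = 820:
  stratum A: (340/820)²·(1 − 59/340)·1.09²/59 = 0.00286127
  stratum B: (480/820)²·(1 − 12/480)·2.55²/12 = 0.181033
V̂(ȳ_st) = 0.183895
SE(ȳ_st) = √0.183895 = 0.428829

SE(ȳ_st) ≈ 0.429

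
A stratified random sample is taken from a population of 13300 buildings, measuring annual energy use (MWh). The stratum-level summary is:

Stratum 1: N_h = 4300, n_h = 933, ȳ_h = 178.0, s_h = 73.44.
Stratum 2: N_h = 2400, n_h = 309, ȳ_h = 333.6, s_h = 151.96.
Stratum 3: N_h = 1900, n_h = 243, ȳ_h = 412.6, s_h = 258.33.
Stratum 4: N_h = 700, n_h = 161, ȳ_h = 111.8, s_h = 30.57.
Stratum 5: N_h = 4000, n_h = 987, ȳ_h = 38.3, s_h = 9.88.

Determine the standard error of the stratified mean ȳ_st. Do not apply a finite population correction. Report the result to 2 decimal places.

SE(ȳ_st) ≈ 2.94

V̂(ȳ_st) = Σ W_h² s_h²/n_h, with W_h = N_h/N and N = 13300:
  stratum 1: (4300/13300)²·73.44²/933 = 0.604251
  stratum 2: (2400/13300)²·151.96²/309 = 2.43343
  stratum 3: (1900/13300)²·258.33²/243 = 5.60463
  stratum 4: (700/13300)²·30.57²/161 = 0.016079
  stratum 5: (4000/13300)²·9.88²/987 = 0.00894568
V̂(ȳ_st) = 8.66734
SE(ȳ_st) = √8.66734 = 2.94404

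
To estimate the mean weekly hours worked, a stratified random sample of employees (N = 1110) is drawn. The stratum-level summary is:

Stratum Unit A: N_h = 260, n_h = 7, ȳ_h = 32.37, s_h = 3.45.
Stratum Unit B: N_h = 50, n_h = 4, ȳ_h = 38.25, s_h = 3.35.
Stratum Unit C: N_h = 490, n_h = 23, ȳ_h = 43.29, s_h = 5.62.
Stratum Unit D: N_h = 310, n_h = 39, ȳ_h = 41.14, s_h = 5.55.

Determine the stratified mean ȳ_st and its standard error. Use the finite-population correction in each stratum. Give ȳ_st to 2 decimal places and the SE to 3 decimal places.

ȳ_st = Σ W_h ȳ_h = (260·32.37 + 50·38.25 + 490·43.29 + 310·41.14)/1110 = 39.90468
V̂(ȳ_st) = Σ W_h² (1 − n_h/N_h) s_h²/n_h, with W_h = N_h/N and N = 1110:
  stratum Unit A: (260/1110)²·(1 − 7/260)·3.45²/7 = 0.0907796
  stratum Unit B: (50/1110)²·(1 − 4/50)·3.35²/4 = 0.00523735
  stratum Unit C: (490/1110)²·(1 − 23/490)·5.62²/23 = 0.255042
  stratum Unit D: (310/1110)²·(1 − 39/310)·5.55²/39 = 0.0538526
V̂(ȳ_st) = 0.404912
SE(ȳ_st) = √0.404912 = 0.636327

ȳ_st ≈ 39.90, SE ≈ 0.636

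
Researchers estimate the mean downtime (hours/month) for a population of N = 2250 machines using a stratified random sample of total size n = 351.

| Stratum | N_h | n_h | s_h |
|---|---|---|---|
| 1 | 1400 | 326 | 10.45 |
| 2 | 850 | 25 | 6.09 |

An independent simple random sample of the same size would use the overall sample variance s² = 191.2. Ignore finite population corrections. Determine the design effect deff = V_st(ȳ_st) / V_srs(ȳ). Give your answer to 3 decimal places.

V̂(ȳ_st) = Σ W_h² s_h²/n_h, with W_h = N_h/N and N = 2250:
  stratum 1: (1400/2250)²·10.45²/326 = 0.12969
  stratum 2: (850/2250)²·6.09²/25 = 0.211723
V_st = 0.341413
V_srs = s²/n = 191.2/351 = 0.544729
deff = V_st / V_srs = 0.341413/0.544729 = 0.6268

deff ≈ 0.627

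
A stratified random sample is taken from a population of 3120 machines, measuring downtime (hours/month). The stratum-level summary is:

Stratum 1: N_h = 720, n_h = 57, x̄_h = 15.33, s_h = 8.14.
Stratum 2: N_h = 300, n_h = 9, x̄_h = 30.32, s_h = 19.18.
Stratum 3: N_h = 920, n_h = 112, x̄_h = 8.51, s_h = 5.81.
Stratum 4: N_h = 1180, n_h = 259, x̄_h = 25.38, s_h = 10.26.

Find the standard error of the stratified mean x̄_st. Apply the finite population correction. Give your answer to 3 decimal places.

SE(x̄_st) ≈ 0.701

V̂(x̄_st) = Σ W_h² (1 − n_h/N_h) s_h²/n_h, with W_h = N_h/N and N = 3120:
  stratum 1: (720/3120)²·(1 − 57/720)·8.14²/57 = 0.0570047
  stratum 2: (300/3120)²·(1 − 9/300)·19.18²/9 = 0.366572
  stratum 3: (920/3120)²·(1 − 112/920)·5.81²/112 = 0.0230157
  stratum 4: (1180/3120)²·(1 − 259/1180)·10.26²/259 = 0.0453761
V̂(x̄_st) = 0.491969
SE(x̄_st) = √0.491969 = 0.701405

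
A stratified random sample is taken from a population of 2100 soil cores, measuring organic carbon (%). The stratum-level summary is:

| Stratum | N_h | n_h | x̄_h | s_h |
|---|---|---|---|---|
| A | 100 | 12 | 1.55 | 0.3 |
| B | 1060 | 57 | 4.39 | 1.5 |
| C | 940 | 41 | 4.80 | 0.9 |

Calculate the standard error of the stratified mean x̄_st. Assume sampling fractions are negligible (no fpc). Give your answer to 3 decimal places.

V̂(x̄_st) = Σ W_h² s_h²/n_h, with W_h = N_h/N and N = 2100:
  stratum A: (100/2100)²·0.3²/12 = 1.70068e-05
  stratum B: (1060/2100)²·1.5²/57 = 0.0100573
  stratum C: (940/2100)²·0.9²/41 = 0.00395839
V̂(x̄_st) = 0.0140327
SE(x̄_st) = √0.0140327 = 0.11846

SE(x̄_st) ≈ 0.118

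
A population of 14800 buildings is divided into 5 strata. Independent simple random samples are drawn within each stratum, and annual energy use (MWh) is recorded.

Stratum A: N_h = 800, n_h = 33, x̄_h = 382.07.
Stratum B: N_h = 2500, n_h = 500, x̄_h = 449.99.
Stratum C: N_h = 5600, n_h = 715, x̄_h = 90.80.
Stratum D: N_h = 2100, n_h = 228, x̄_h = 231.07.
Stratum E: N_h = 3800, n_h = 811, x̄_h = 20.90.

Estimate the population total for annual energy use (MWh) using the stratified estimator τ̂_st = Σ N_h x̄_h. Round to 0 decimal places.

τ̂_st ≈ 2503778

τ̂_st = Σ N_h x̄_h = 800·382.07 + 2500·449.99 + 5600·90.80 + 2100·231.07 + 3800·20.90 = 2503778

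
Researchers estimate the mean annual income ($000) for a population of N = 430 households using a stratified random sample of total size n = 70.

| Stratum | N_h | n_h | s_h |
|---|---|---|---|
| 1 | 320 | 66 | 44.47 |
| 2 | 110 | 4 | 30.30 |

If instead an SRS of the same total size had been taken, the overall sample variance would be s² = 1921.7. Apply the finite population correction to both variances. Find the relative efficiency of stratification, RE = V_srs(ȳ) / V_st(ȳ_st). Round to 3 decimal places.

RE ≈ 0.831

V̂(ȳ_st) = Σ W_h² (1 − n_h/N_h) s_h²/n_h, with W_h = N_h/N and N = 430:
  stratum 1: (320/430)²·(1 − 66/320)·44.47²/66 = 13.1716
  stratum 2: (110/430)²·(1 − 4/110)·30.30²/4 = 14.4739
V_st = 27.6455
V_srs = (1 − 70/430)·1921.7/70 = 22.9838
Relative efficiency = V_srs / V_st = 22.9838/27.6455 = 0.8314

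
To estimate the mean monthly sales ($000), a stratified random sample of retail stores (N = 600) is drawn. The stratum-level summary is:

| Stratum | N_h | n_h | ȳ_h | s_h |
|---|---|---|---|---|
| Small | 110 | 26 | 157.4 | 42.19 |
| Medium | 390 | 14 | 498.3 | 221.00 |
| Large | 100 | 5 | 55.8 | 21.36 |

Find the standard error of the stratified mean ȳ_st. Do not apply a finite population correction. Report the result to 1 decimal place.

SE(ȳ_st) ≈ 38.5

V̂(ȳ_st) = Σ W_h² s_h²/n_h, with W_h = N_h/N and N = 600:
  stratum Small: (110/600)²·42.19²/26 = 2.30106
  stratum Medium: (390/600)²·221.00²/14 = 1473.95
  stratum Large: (100/600)²·21.36²/5 = 2.53472
V̂(ȳ_st) = 1478.79
SE(ȳ_st) = √1478.79 = 38.455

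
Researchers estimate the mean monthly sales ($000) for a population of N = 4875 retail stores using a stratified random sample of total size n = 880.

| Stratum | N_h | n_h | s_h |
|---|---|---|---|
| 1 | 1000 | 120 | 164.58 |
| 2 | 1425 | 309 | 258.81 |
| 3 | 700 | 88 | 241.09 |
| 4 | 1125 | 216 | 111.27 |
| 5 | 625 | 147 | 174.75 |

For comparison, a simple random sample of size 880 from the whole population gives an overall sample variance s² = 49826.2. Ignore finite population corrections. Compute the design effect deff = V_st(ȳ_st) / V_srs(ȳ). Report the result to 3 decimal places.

V̂(ȳ_st) = Σ W_h² s_h²/n_h, with W_h = N_h/N and N = 4875:
  stratum 1: (1000/4875)²·164.58²/120 = 9.49781
  stratum 2: (1425/4875)²·258.81²/309 = 18.5218
  stratum 3: (700/4875)²·241.09²/88 = 13.6183
  stratum 4: (1125/4875)²·111.27²/216 = 3.05252
  stratum 5: (625/4875)²·174.75²/147 = 3.41451
V_st = 48.105
V_srs = s²/n = 49826.2/880 = 56.6207
deff = V_st / V_srs = 48.105/56.6207 = 0.8496

deff ≈ 0.850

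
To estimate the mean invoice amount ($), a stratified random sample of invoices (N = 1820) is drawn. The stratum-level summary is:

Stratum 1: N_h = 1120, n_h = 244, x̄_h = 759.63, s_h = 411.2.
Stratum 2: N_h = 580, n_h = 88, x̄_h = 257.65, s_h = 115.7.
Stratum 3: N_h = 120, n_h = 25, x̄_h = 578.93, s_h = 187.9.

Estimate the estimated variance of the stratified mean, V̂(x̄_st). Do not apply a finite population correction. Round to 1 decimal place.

V̂(x̄_st) = Σ W_h² s_h²/n_h, with W_h = N_h/N and N = 1820:
  stratum 1: (1120/1820)²·411.2²/244 = 262.428
  stratum 2: (580/1820)²·115.7²/88 = 15.4489
  stratum 3: (120/1820)²·187.9²/25 = 6.1395
V̂(x̄_st) = 284.016

V̂(x̄_st) ≈ 284.0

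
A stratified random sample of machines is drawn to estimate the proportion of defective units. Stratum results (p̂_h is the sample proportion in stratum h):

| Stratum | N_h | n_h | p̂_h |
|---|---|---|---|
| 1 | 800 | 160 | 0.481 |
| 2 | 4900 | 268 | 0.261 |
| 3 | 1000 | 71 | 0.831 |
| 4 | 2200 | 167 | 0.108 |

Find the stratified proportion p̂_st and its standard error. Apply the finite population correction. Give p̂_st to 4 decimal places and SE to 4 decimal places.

p̂_st ≈ 0.3070, SE ≈ 0.0165

N = 8900; stratum weights W_h = N_h/N.
p̂_st = Σ W_h p̂_h = (800·0.481 + 4900·0.261 + 1000·0.831 + 2200·0.108)/8900 = 0.30700
V̂(p̂_st) = Σ W_h² (1 − n_h/N_h) p̂_h(1−p̂_h)/(n_h−1):
  stratum 1: (800/8900)²·(1 − 160/800)·0.481·0.519/159 = 1.01486e-05
  stratum 2: (4900/8900)²·(1 − 268/4900)·0.261·0.739/267 = 0.000206994
  stratum 3: (1000/8900)²·(1 − 71/1000)·0.831·0.169/70 = 2.35302e-05
  stratum 4: (2200/8900)²·(1 − 167/2200)·0.108·0.892/166 = 3.27688e-05
V̂(p̂_st) = 0.000273442; SE = √V̂ = 0.0165361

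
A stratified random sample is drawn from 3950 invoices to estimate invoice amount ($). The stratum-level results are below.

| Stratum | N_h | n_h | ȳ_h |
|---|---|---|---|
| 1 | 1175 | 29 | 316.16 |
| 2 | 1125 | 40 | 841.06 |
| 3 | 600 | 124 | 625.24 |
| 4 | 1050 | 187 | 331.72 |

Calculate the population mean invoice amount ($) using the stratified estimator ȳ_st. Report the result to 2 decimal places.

ȳ_st ≈ 516.74

N = Σ N_h = 3950. Stratum weights W_h = N_h/N.
ȳ_st = (1175·316.16 + 1125·841.06 + 600·625.24 + 1050·331.72) / 3950 = 516.7419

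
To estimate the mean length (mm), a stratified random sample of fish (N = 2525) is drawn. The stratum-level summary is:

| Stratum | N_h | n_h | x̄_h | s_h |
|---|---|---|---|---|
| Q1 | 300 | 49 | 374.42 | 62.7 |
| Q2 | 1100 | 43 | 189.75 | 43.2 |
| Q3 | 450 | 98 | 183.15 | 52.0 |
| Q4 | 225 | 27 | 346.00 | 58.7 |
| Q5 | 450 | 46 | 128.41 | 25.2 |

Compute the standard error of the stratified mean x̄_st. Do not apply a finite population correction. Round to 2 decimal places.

SE(x̄_st) ≈ 3.42

V̂(x̄_st) = Σ W_h² s_h²/n_h, with W_h = N_h/N and N = 2525:
  stratum Q1: (300/2525)²·62.7²/49 = 1.13255
  stratum Q2: (1100/2525)²·43.2²/43 = 8.23686
  stratum Q3: (450/2525)²·52.0²/98 = 0.876361
  stratum Q4: (225/2525)²·58.7²/27 = 1.01334
  stratum Q5: (450/2525)²·25.2²/46 = 0.438476
V̂(x̄_st) = 11.6976
SE(x̄_st) = √11.6976 = 3.42017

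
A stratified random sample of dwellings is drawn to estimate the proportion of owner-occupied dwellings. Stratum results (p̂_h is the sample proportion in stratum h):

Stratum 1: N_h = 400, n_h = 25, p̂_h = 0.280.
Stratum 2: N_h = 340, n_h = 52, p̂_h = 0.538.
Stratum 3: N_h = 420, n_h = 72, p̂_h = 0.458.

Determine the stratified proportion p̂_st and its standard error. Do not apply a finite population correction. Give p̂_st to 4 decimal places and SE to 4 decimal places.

p̂_st ≈ 0.4201, SE ≈ 0.0433

N = 1160; stratum weights W_h = N_h/N.
p̂_st = Σ W_h p̂_h = (400·0.280 + 340·0.538 + 420·0.458)/1160 = 0.42007
V̂(p̂_st) = Σ W_h² p̂_h(1−p̂_h)/(n_h−1):
  stratum 1: (400/1160)²·0.280·0.720/24 = 0.000998811
  stratum 2: (340/1160)²·0.538·0.462/51 = 0.000418693
  stratum 3: (420/1160)²·0.458·0.542/71 = 0.000458341
V̂(p̂_st) = 0.00187585; SE = √V̂ = 0.043311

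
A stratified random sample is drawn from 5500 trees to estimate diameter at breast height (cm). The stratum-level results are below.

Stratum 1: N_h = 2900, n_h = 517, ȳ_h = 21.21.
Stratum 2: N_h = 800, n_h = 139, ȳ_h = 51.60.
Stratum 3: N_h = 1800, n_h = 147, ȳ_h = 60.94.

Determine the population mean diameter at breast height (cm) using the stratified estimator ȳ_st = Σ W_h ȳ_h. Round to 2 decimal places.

ȳ_st ≈ 38.63

N = Σ N_h = 5500. Stratum weights W_h = N_h/N.
ȳ_st = (2900·21.21 + 800·51.60 + 1800·60.94) / 5500 = 38.6329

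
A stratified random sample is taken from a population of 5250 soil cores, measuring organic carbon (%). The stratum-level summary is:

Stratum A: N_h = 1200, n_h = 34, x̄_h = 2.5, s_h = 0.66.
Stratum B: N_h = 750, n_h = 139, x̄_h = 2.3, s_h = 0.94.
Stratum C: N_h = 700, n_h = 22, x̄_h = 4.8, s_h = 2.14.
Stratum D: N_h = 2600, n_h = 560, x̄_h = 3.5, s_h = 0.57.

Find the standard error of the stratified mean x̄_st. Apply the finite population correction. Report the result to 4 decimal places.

V̂(x̄_st) = Σ W_h² (1 − n_h/N_h) s_h²/n_h, with W_h = N_h/N and N = 5250:
  stratum A: (1200/5250)²·(1 − 34/1200)·0.66²/34 = 0.000650384
  stratum B: (750/5250)²·(1 − 139/750)·0.94²/139 = 0.000105688
  stratum C: (700/5250)²·(1 − 22/700)·2.14²/22 = 0.00358438
  stratum D: (2600/5250)²·(1 − 560/2600)·0.57²/560 = 0.000111647
V̂(x̄_st) = 0.0044521
SE(x̄_st) = √0.0044521 = 0.066724

SE(x̄_st) ≈ 0.0667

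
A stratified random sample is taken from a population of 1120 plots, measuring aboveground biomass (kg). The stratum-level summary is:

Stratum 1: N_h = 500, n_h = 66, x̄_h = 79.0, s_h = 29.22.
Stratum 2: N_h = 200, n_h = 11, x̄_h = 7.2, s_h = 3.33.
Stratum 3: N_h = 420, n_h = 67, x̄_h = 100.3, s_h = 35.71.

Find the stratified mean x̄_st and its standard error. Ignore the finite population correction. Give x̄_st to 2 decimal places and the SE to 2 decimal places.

x̄_st = Σ W_h x̄_h = (500·79.0 + 200·7.2 + 420·100.3)/1120 = 74.16607
V̂(x̄_st) = Σ W_h² s_h²/n_h, with W_h = N_h/N and N = 1120:
  stratum 1: (500/1120)²·29.22²/66 = 2.57822
  stratum 2: (200/1120)²·3.33²/11 = 0.0321455
  stratum 3: (420/1120)²·35.71²/67 = 2.6765
V̂(x̄_st) = 5.28687
SE(x̄_st) = √5.28687 = 2.29932

x̄_st ≈ 74.17, SE ≈ 2.30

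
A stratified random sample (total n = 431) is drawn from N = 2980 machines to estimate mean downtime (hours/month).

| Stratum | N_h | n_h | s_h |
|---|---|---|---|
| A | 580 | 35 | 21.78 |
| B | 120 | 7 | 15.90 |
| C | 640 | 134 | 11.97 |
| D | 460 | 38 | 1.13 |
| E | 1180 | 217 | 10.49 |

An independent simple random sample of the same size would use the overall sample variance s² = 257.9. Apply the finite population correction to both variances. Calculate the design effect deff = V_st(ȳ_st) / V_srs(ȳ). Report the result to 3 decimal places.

deff ≈ 1.255

V̂(ȳ_st) = Σ W_h² (1 − n_h/N_h) s_h²/n_h, with W_h = N_h/N and N = 2980:
  stratum A: (580/2980)²·(1 − 35/580)·21.78²/35 = 0.482436
  stratum B: (120/2980)²·(1 − 7/120)·15.90²/7 = 0.0551472
  stratum C: (640/2980)²·(1 − 134/640)·11.97²/134 = 0.0389925
  stratum D: (460/2980)²·(1 − 38/460)·1.13²/38 = 0.000734533
  stratum E: (1180/2980)²·(1 − 217/1180)·10.49²/217 = 0.0648884
V_st = 0.642199
V_srs = (1 − 431/2980)·257.9/431 = 0.511832
deff = V_st / V_srs = 0.642199/0.511832 = 1.2547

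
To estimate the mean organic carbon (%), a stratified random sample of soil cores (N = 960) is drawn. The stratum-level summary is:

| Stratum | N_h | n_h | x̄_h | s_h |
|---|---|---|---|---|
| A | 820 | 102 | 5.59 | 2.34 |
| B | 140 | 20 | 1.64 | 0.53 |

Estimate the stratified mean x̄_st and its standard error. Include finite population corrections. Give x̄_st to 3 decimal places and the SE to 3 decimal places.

x̄_st ≈ 5.014, SE ≈ 0.186

x̄_st = Σ W_h x̄_h = (820·5.59 + 140·1.64)/960 = 5.01396
V̂(x̄_st) = Σ W_h² (1 − n_h/N_h) s_h²/n_h, with W_h = N_h/N and N = 960:
  stratum A: (820/960)²·(1 − 102/820)·2.34²/102 = 0.0342947
  stratum B: (140/960)²·(1 − 20/140)·0.53²/20 = 0.000256029
V̂(x̄_st) = 0.0345508
SE(x̄_st) = √0.0345508 = 0.185878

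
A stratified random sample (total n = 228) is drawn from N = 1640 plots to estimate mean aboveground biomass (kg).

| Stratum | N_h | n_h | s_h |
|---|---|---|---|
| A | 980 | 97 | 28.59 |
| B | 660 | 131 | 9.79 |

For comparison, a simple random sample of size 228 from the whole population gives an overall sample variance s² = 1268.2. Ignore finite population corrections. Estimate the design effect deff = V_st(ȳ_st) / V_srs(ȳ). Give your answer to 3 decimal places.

V̂(ȳ_st) = Σ W_h² s_h²/n_h, with W_h = N_h/N and N = 1640:
  stratum A: (980/1640)²·28.59²/97 = 3.00899
  stratum B: (660/1640)²·9.79²/131 = 0.118493
V_st = 3.12749
V_srs = s²/n = 1268.2/228 = 5.56228
deff = V_st / V_srs = 3.12749/5.56228 = 0.5623

deff ≈ 0.562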